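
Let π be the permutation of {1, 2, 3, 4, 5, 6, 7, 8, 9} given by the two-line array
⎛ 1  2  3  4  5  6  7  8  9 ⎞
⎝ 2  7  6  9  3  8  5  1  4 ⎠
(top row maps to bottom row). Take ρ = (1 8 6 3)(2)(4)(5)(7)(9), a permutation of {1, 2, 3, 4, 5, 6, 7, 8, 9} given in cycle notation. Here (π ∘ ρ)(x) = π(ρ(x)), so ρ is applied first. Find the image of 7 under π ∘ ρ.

5

First apply ρ: ρ(7) = 7, then π(7) = 5. Thus (π ∘ ρ)(7) = 5.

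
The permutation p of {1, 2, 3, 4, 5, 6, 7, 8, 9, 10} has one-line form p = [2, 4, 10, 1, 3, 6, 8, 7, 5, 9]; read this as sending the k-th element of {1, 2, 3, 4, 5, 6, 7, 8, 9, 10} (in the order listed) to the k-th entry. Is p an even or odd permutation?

even

In disjoint-cycle form the cycle lengths are 4, 3, 2, 1.
A cycle of length ℓ contributes ℓ−1 transpositions, so p is a product of 3 + 2 + 1 = 6 transpositions — even.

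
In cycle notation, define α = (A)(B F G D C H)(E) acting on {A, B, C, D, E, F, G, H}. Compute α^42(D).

D

D lies in the 6-cycle (B F G D C H).
Since the cycle has length 6, α^42 acts on it the same as α^0 (42 mod 6 = 0).
So α^42(D) = D.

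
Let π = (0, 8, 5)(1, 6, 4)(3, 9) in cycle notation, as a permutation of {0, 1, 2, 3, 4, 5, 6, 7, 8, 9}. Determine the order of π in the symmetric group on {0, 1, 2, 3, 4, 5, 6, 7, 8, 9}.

The disjoint cycles have lengths 3, 3, 2, 1, 1.
The order is lcm(3, 3, 2) = 6.

6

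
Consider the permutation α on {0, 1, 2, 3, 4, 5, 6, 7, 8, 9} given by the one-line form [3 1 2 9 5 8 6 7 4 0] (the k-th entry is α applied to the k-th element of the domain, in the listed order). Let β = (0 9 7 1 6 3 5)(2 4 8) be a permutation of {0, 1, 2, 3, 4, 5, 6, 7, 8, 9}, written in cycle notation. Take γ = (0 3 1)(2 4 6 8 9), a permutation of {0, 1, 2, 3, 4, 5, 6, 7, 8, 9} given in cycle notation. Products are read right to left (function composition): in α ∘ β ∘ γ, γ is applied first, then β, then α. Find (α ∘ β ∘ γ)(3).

6

Chase 3: γ(3) = 1; β(1) = 6; α(6) = 6. Hence (α ∘ β ∘ γ)(3) = 6.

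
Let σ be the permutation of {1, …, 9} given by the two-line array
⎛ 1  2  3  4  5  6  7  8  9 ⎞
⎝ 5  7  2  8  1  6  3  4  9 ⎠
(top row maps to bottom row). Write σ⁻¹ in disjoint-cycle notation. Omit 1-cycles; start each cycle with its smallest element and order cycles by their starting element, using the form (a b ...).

(1 5)(2 3 7)(4 8)

The cycle decomposition of σ is (1 5)(2 7 3)(4 8).
Reversing each cycle (and rotating so the smallest element leads) gives σ⁻¹ = (1 5)(2 3 7)(4 8).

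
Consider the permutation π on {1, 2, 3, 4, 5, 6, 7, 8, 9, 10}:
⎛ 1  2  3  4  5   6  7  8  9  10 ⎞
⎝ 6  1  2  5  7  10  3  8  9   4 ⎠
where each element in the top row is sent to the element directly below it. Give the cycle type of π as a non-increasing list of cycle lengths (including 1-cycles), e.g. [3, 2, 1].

The disjoint cycles are (1 6 10 4 5 7 3 2)(8)(9), with lengths 8, 1, 1 in non-increasing order.

[8, 1, 1]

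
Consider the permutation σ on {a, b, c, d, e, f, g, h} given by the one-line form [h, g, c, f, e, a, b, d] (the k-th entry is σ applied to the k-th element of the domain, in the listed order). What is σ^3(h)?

a

Tracing h → d → … returns to h after 4 steps, so h lies in a 4-cycle (a h d f).
Stepping 3 places around the cycle: h → d → f → a.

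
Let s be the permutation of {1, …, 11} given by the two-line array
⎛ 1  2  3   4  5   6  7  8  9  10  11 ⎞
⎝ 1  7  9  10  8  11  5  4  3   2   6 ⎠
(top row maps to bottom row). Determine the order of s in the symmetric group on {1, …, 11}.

6

Writing s as disjoint cycles, the cycle lengths are 6, 2, 2, 1.
Since disjoint cycles commute, ord(s) = lcm(6, 2, 2) = 6.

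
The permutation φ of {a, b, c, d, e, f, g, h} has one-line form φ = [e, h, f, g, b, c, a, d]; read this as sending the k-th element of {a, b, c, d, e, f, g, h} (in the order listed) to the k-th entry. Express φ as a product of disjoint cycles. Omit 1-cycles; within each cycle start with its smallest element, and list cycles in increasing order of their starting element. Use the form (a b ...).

From a: a → e → b → h → d → g → a, closing the cycle (a e b h d g).
Continuing from each remaining unvisited element yields (a e b h d g)(c f).

(a e b h d g)(c f)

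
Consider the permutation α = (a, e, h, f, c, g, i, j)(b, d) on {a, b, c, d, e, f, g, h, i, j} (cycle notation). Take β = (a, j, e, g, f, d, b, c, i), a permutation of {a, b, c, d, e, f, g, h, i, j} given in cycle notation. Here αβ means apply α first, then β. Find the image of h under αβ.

d

α(h) = f, then β(f) = d; composing gives (αβ)(h) = d.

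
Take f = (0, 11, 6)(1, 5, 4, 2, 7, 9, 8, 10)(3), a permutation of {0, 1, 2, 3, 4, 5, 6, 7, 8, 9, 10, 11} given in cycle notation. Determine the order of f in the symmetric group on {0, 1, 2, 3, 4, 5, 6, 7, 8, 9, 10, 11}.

The disjoint cycles have lengths 8, 3, 1.
The order of f is the least common multiple of its cycle lengths: lcm(8, 3) = 24.

24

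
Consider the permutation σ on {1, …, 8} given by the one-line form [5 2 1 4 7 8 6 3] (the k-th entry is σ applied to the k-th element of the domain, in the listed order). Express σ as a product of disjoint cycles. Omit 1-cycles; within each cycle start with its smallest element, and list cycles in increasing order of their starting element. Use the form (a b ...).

(1 5 7 6 8 3)

From 1: 1 → 5 → 7 → 6 → 8 → 3 → 1, closing the cycle (1 5 7 6 8 3).
Repeating from the next unused element and collecting all non-trivial cycles gives (1 5 7 6 8 3).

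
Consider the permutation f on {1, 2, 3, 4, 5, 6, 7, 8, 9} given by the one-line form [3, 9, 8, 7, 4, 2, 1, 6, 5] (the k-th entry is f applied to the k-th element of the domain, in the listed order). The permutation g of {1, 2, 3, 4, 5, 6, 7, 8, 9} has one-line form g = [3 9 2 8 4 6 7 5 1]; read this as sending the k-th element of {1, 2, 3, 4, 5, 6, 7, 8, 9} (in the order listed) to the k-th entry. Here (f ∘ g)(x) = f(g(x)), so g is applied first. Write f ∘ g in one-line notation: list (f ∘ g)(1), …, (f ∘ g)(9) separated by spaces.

8 5 9 6 7 2 1 4 3

(f ∘ g)(x) = f(g(x)). Computing each image: f(g(1)) = f(3) = 8, f(g(2)) = f(9) = 5, f(g(3)) = f(2) = 9, f(g(4)) = f(8) = 6, f(g(5)) = f(4) = 7, f(g(6)) = f(6) = 2, f(g(7)) = f(7) = 1, f(g(8)) = f(5) = 4, f(g(9)) = f(1) = 3.
Hence f ∘ g = [8 5 9 6 7 2 1 4 3].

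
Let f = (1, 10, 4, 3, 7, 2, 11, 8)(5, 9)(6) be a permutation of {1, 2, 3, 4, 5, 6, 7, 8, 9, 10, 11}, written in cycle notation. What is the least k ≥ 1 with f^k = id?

The cycle type of f is (8, 2, 1).
The order of f is the least common multiple of its cycle lengths: lcm(8, 2) = 8.

8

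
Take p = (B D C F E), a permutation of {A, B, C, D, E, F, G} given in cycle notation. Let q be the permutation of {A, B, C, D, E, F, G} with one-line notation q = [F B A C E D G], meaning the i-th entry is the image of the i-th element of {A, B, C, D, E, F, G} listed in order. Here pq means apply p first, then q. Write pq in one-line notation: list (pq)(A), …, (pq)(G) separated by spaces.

For each element, apply p then q: A → A → F; B → D → C; C → F → D; D → C → A; E → B → B; F → E → E; G → G → G.
So pq in one-line form is F C D A B E G.

F C D A B E G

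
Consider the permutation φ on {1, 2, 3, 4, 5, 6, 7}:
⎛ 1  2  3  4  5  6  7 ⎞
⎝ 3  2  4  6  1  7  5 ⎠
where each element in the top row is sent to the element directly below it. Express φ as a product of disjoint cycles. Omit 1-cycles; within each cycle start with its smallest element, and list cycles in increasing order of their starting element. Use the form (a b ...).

(1 3 4 6 7 5)

From 1: 1 → 3 → 4 → 6 → 7 → 5 → 1, closing the cycle (1 3 4 6 7 5).
Repeating from the next unused element and collecting all non-trivial cycles gives (1 3 4 6 7 5).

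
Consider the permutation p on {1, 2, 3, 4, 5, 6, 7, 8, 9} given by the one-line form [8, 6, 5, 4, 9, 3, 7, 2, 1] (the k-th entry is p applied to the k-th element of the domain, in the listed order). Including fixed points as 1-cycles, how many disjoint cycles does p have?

The cycle decomposition is (1, 8, 2, 6, 3, 5, 9)(4)(7), which has 3 cycles (counting 1-cycles).

3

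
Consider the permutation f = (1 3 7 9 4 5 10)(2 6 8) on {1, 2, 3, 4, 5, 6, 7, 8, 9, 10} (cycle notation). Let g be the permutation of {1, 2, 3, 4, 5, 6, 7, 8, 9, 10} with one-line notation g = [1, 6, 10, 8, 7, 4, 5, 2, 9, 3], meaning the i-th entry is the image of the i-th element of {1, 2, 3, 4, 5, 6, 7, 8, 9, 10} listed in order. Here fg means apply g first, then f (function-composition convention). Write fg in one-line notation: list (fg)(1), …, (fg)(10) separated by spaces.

Chase each element through g then f: 1 → 1 → 3; 2 → 6 → 8; 3 → 10 → 1; 4 → 8 → 2; 5 → 7 → 9; 6 → 4 → 5; 7 → 5 → 10; 8 → 2 → 6; 9 → 9 → 4; 10 → 3 → 7.
So fg in one-line form is 3 8 1 2 9 5 10 6 4 7.

3 8 1 2 9 5 10 6 4 7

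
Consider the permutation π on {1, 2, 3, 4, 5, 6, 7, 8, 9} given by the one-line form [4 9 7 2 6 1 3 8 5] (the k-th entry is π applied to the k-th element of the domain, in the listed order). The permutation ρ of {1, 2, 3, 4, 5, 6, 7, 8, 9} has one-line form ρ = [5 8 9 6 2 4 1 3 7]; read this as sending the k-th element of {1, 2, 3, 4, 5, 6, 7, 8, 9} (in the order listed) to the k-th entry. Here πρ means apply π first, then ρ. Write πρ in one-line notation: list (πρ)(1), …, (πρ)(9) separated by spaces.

6 7 1 8 4 5 9 3 2

Chase each element through π then ρ: 1 → 4 → 6; 2 → 9 → 7; 3 → 7 → 1; 4 → 2 → 8; 5 → 6 → 4; 6 → 1 → 5; 7 → 3 → 9; 8 → 8 → 3; 9 → 5 → 2.
Collecting the images, πρ = [6 7 1 8 4 5 9 3 2].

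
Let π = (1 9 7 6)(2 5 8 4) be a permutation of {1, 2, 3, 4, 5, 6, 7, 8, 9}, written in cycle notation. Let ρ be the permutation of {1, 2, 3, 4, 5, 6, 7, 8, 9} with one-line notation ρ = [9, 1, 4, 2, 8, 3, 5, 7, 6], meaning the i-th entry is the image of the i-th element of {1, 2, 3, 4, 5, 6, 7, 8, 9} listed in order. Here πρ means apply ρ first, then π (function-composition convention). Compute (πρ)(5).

First apply ρ: ρ(5) = 8, then π(8) = 4. Thus (πρ)(5) = 4.

4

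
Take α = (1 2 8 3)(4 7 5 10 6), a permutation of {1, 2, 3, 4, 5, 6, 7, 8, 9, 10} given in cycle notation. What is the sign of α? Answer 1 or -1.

The cycle lengths are 5, 4, 1.
A cycle of length ℓ contributes ℓ−1 transpositions, so α is a product of 4 + 3 = 7 transpositions — odd.

-1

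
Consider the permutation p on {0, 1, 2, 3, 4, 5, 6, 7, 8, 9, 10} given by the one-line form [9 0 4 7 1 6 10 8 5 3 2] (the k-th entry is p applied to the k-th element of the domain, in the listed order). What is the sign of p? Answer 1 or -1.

In disjoint-cycle form the cycle lengths are 11.
A cycle is odd iff its length is even; p has 0 even-length cycles, so sgn(p) = (−1)^0 and p is even.

1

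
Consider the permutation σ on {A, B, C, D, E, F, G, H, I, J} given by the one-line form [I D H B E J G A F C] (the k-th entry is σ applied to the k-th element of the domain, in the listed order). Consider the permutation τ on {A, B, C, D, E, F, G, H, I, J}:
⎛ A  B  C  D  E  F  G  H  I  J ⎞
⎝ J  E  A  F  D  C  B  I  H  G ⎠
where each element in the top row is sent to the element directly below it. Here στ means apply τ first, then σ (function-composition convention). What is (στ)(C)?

I

First apply τ: τ(C) = A, then σ(A) = I. Thus (στ)(C) = I.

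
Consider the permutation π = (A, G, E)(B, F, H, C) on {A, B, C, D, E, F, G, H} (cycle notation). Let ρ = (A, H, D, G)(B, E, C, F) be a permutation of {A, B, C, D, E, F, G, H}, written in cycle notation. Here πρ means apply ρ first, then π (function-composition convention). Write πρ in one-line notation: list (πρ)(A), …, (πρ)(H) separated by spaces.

For each element, apply ρ then π: A → H → C; B → E → A; C → F → H; D → G → E; E → C → B; F → B → F; G → A → G; H → D → D.
So πρ in one-line form is C A H E B F G D.

C A H E B F G D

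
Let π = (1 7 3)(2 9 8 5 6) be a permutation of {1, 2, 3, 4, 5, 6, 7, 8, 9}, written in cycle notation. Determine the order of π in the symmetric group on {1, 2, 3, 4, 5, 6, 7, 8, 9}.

15

The cycle type of π is (5, 3, 1).
The order is lcm(5, 3) = 15.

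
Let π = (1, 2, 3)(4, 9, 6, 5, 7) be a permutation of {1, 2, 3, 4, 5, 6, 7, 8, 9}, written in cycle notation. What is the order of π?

15

The disjoint cycles have lengths 5, 3, 1.
Since disjoint cycles commute, ord(π) = lcm(5, 3) = 15.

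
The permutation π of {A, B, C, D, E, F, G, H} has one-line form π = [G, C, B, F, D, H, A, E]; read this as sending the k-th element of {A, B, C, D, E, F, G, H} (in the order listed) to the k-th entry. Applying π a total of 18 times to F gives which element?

E

Tracing F → H → … returns to F after 4 steps, so F lies in a 4-cycle (D, F, H, E).
Powers repeat with period 4 on this cycle, and 18 mod 4 = 2, so π^18(F) = π^2(F).
Stepping 2 places around the cycle: F → H → E.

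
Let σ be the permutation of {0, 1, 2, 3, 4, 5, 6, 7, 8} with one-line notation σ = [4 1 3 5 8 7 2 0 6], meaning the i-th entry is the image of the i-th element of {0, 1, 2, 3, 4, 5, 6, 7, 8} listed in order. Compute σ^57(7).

Tracing 7 → 0 → … returns to 7 after 8 steps, so 7 lies in an 8-cycle (0, 4, 8, 6, 2, 3, 5, 7).
On an 8-cycle, σ^8 is the identity, so σ^57 = σ^1 there (57 ≡ 1 mod 8).
Advancing 1 step from 7: 7 → 0.

0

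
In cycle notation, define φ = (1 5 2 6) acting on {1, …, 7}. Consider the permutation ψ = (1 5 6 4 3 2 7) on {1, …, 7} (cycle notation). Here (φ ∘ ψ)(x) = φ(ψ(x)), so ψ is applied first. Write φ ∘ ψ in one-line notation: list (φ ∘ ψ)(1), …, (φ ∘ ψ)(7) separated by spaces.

Chase each element through ψ then φ: 1 → 5 → 2; 2 → 7 → 7; 3 → 2 → 6; 4 → 3 → 3; 5 → 6 → 1; 6 → 4 → 4; 7 → 1 → 5.
Collecting the images, φ ∘ ψ = [2 7 6 3 1 4 5].

2 7 6 3 1 4 5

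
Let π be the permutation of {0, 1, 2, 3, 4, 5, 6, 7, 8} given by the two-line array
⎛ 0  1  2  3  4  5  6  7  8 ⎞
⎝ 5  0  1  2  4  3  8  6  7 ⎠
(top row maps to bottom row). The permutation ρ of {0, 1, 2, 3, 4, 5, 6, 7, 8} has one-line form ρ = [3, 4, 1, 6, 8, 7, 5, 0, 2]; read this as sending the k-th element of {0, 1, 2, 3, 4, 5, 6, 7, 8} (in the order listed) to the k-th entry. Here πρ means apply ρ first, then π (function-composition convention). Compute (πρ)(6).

3

First apply ρ: ρ(6) = 5, then π(5) = 3. Thus (πρ)(6) = 3.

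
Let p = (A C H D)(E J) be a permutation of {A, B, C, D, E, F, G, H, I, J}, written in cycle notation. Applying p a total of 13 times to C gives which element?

H

C lies in the 4-cycle (A C H D).
Powers repeat with period 4 on this cycle, and 13 mod 4 = 1, so p^13(C) = p^1(C).
Stepping 1 place around the cycle: C → H.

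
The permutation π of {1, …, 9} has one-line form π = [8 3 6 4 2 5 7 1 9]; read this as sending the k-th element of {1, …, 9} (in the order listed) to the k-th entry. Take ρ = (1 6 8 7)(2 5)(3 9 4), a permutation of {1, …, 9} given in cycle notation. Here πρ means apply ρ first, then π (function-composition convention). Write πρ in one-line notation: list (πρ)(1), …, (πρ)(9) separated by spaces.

5 2 9 6 3 1 8 7 4

(πρ)(x) = π(ρ(x)). Computing each image: π(ρ(1)) = π(6) = 5, π(ρ(2)) = π(5) = 2, π(ρ(3)) = π(9) = 9, π(ρ(4)) = π(3) = 6, π(ρ(5)) = π(2) = 3, π(ρ(6)) = π(8) = 1, π(ρ(7)) = π(1) = 8, π(ρ(8)) = π(7) = 7, π(ρ(9)) = π(4) = 4.
Hence πρ = [5 2 9 6 3 1 8 7 4].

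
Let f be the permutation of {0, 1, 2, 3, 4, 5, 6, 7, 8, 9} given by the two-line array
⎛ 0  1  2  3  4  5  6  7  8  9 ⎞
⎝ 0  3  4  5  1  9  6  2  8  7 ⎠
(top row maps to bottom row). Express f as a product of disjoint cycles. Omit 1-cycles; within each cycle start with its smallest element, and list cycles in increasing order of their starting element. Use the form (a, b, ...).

Iterating f from 1 gives 1 → 3 → 5 → 9 → 7 → 2 → 4 → 1; that is the 7-cycle (1, 3, 5, 9, 7, 2, 4).
Repeating from the next unused element and collecting all non-trivial cycles gives (1, 3, 5, 9, 7, 2, 4).

(1, 3, 5, 9, 7, 2, 4)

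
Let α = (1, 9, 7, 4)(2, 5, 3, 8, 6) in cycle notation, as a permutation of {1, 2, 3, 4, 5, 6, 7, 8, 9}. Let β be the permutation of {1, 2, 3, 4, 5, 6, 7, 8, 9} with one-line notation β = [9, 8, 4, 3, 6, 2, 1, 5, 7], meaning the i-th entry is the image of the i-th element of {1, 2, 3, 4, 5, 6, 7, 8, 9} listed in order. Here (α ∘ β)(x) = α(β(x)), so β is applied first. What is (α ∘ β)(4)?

First apply β: β(4) = 3, then α(3) = 8. Thus (α ∘ β)(4) = 8.

8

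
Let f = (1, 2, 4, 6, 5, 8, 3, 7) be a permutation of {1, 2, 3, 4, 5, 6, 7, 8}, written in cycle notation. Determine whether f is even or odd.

The cycle lengths are 8.
A cycle of length ℓ contributes ℓ−1 transpositions, so f is a product of 7 transpositions — odd.

odd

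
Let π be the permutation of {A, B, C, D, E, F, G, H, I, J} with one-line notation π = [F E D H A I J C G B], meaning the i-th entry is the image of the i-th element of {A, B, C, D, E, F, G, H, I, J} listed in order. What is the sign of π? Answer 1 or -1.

1

In disjoint-cycle form the cycle lengths are 7, 3.
A cycle of length ℓ contributes ℓ−1 transpositions, so π is a product of 6 + 2 = 8 transpositions — even.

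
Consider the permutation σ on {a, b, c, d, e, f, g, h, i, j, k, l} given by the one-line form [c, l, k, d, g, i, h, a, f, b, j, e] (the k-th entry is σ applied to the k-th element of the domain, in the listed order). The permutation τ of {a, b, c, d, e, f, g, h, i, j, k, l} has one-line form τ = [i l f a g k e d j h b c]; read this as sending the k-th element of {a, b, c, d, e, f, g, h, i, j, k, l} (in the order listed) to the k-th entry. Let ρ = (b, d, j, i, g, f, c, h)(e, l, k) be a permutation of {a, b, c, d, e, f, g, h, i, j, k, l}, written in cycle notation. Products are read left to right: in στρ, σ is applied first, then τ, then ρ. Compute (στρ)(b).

h

Chase b: σ(b) = l; τ(l) = c; ρ(c) = h. Hence (στρ)(b) = h.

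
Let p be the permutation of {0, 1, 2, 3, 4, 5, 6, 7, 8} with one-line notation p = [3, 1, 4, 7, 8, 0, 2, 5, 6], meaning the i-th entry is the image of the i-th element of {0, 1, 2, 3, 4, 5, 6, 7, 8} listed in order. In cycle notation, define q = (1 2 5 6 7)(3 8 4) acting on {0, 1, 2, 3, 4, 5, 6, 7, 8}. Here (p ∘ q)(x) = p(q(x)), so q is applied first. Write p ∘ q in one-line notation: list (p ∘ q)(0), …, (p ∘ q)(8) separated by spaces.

3 4 0 6 7 2 5 1 8

For each element, apply q then p: 0 → 0 → 3; 1 → 2 → 4; 2 → 5 → 0; 3 → 8 → 6; 4 → 3 → 7; 5 → 6 → 2; 6 → 7 → 5; 7 → 1 → 1; 8 → 4 → 8.
Collecting the images, p ∘ q = [3 4 0 6 7 2 5 1 8].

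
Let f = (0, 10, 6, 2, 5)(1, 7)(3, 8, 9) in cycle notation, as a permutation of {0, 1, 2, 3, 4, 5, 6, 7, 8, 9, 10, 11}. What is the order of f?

30

The cycle type of f is (5, 3, 2, 1, 1).
Since disjoint cycles commute, ord(f) = lcm(5, 3, 2) = 30.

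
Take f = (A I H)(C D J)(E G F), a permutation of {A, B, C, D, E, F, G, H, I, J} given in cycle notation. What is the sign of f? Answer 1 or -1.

The cycle lengths are 3, 3, 3, 1.
A cycle is odd iff its length is even; f has 0 even-length cycles, so sgn(f) = (−1)^0 and f is even.

1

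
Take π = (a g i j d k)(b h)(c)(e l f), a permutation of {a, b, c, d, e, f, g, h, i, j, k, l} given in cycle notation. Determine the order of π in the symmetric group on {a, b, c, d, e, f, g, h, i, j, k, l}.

6

The disjoint cycles have lengths 6, 3, 2, 1.
The order is lcm(6, 3, 2) = 6.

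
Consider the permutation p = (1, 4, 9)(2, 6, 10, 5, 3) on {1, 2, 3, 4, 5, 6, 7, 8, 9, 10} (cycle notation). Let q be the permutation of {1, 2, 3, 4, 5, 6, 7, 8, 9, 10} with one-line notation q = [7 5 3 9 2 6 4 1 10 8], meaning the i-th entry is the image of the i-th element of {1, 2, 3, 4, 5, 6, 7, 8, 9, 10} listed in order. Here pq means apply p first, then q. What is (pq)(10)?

p(10) = 5, then q(5) = 2; composing gives (pq)(10) = 2.

2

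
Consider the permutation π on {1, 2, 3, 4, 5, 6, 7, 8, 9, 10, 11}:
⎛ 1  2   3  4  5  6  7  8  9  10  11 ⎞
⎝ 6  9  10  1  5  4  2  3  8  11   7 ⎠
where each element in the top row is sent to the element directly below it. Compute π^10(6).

4

Tracing 6 → 4 → … returns to 6 after 3 steps, so 6 lies in a 3-cycle (1, 6, 4).
On a 3-cycle, π^3 is the identity, so π^10 = π^1 there (10 ≡ 1 mod 3).
Stepping 1 place around the cycle: 6 → 4.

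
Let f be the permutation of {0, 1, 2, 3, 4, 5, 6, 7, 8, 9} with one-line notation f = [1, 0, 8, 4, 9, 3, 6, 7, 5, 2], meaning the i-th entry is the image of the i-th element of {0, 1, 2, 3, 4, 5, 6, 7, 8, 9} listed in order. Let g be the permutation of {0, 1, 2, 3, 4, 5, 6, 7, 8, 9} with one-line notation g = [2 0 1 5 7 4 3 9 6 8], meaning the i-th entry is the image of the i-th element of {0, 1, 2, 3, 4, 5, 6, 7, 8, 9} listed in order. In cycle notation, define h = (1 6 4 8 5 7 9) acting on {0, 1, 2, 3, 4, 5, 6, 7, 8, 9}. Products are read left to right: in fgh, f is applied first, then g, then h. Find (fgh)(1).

2

Apply the permutations in order: f(1) = 0, then g(0) = 2, then h(2) = 2. So (fgh)(1) = 2.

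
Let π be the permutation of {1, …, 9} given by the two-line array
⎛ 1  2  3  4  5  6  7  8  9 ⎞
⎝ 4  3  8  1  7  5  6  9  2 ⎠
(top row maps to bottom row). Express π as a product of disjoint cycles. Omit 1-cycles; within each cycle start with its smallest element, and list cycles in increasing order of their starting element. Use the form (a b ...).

(1 4)(2 3 8 9)(5 7 6)

Iterating π from 1 gives 1 → 4 → 1; that is the 2-cycle (1 4).
Continuing from each remaining unvisited element yields (1 4)(2 3 8 9)(5 7 6).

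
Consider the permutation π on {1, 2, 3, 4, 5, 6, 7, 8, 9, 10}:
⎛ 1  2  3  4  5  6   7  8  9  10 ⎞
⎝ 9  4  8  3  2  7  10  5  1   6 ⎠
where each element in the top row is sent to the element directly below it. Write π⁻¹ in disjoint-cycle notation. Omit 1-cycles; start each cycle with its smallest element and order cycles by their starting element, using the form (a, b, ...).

(1, 9)(2, 5, 8, 3, 4)(6, 10, 7)

The cycle decomposition of π is (1, 9)(2, 4, 3, 8, 5)(6, 7, 10).
The inverse reverses every cycle; in canonical form, π⁻¹ = (1, 9)(2, 5, 8, 3, 4)(6, 10, 7).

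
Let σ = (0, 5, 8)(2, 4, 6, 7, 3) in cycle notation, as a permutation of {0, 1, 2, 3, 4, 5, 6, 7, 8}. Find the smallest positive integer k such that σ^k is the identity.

The disjoint cycles have lengths 5, 3, 1.
Since disjoint cycles commute, ord(σ) = lcm(5, 3) = 15.

15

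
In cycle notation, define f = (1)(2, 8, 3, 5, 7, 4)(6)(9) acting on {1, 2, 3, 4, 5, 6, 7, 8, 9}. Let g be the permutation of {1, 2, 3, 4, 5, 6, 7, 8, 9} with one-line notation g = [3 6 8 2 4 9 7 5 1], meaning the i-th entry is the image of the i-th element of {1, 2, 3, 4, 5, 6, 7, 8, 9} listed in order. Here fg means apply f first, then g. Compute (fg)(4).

First apply f: f(4) = 2, then g(2) = 6. Thus (fg)(4) = 6.

6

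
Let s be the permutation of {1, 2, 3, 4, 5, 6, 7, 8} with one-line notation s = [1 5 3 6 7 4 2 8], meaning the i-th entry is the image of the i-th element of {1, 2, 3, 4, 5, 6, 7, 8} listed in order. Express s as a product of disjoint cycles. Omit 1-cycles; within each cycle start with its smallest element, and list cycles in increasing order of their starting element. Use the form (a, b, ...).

(2, 5, 7)(4, 6)

Start at 2 and follow images: 2 → 5 → 7 → 2, giving the cycle (2, 5, 7).
Continuing from each remaining unvisited element yields (2, 5, 7)(4, 6).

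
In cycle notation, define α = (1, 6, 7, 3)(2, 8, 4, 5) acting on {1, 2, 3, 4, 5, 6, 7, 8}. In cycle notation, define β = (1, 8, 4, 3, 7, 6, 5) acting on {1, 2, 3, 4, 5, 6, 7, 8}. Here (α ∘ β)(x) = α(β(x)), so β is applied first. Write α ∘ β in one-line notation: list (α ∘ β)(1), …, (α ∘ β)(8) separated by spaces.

4 8 3 1 6 2 7 5

(α ∘ β)(x) = α(β(x)). Computing each image: α(β(1)) = α(8) = 4, α(β(2)) = α(2) = 8, α(β(3)) = α(7) = 3, α(β(4)) = α(3) = 1, α(β(5)) = α(1) = 6, α(β(6)) = α(5) = 2, α(β(7)) = α(6) = 7, α(β(8)) = α(4) = 5.
Hence α ∘ β = [4 8 3 1 6 2 7 5].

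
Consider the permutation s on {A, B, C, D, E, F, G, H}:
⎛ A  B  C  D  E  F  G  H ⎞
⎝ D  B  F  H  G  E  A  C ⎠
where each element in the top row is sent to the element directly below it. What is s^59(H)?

E

Tracing H → C → … returns to H after 7 steps, so H lies in a 7-cycle (A D H C F E G).
Powers repeat with period 7 on this cycle, and 59 mod 7 = 3, so s^59(H) = s^3(H).
Stepping 3 places around the cycle: H → C → F → E.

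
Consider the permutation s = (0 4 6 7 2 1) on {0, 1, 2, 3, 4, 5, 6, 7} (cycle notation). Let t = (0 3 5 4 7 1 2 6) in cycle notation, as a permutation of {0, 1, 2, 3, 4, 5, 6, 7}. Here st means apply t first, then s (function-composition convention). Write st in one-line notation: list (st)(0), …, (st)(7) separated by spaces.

3 1 7 5 2 6 4 0

For each element, apply t then s: 0 → 3 → 3; 1 → 2 → 1; 2 → 6 → 7; 3 → 5 → 5; 4 → 7 → 2; 5 → 4 → 6; 6 → 0 → 4; 7 → 1 → 0.
Collecting the images, st = [3 1 7 5 2 6 4 0].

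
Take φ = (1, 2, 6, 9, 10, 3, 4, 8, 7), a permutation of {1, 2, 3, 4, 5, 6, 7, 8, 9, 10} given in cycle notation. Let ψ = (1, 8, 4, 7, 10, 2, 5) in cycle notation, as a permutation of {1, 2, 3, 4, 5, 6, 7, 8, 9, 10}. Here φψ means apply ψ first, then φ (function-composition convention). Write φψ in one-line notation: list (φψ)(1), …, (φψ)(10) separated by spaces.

For each element, apply ψ then φ: 1 → 8 → 7; 2 → 5 → 5; 3 → 3 → 4; 4 → 7 → 1; 5 → 1 → 2; 6 → 6 → 9; 7 → 10 → 3; 8 → 4 → 8; 9 → 9 → 10; 10 → 2 → 6.
So φψ in one-line form is 7 5 4 1 2 9 3 8 10 6.

7 5 4 1 2 9 3 8 10 6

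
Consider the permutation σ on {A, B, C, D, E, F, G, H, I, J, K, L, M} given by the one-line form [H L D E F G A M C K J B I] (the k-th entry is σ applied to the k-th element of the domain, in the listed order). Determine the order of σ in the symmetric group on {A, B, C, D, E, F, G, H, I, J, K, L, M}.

Writing σ as disjoint cycles, the cycle lengths are 9, 2, 2.
The order is lcm(9, 2, 2) = 18.

18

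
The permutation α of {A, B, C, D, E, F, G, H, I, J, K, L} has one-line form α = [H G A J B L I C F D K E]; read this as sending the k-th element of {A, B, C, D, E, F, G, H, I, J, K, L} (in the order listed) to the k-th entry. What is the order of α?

Decomposing into disjoint cycles gives cycle lengths 6, 3, 2, 1.
The order of α is the least common multiple of its cycle lengths: lcm(6, 3, 2) = 6.

6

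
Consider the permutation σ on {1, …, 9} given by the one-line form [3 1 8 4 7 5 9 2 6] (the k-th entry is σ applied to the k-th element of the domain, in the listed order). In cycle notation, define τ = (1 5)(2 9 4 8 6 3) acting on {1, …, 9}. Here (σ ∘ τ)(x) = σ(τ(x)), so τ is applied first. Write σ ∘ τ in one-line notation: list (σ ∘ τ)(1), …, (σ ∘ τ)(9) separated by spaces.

For each element, apply τ then σ: 1 → 5 → 7; 2 → 9 → 6; 3 → 2 → 1; 4 → 8 → 2; 5 → 1 → 3; 6 → 3 → 8; 7 → 7 → 9; 8 → 6 → 5; 9 → 4 → 4.
So σ ∘ τ in one-line form is 7 6 1 2 3 8 9 5 4.

7 6 1 2 3 8 9 5 4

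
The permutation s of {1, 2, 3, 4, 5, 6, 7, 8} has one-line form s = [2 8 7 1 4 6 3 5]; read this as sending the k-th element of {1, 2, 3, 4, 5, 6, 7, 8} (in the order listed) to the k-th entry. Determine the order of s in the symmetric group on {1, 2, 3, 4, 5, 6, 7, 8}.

Writing s as disjoint cycles, the cycle lengths are 5, 2, 1.
Since disjoint cycles commute, ord(s) = lcm(5, 2) = 10.

10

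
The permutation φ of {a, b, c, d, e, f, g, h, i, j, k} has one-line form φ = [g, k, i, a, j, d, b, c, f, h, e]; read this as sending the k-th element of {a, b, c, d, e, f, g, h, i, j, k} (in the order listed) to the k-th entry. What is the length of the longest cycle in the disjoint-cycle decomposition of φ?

Decomposing into disjoint cycles gives (a, g, b, k, e, j, h, c, i, f, d); the longest has length 11.

11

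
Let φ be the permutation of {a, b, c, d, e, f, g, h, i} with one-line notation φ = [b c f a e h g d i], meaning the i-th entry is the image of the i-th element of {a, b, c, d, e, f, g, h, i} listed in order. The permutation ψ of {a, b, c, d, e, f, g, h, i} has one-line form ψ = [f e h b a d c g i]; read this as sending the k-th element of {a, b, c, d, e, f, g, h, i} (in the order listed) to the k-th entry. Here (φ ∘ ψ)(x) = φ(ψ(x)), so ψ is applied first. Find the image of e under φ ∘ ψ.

b

ψ(e) = a, then φ(a) = b; composing gives (φ ∘ ψ)(e) = b.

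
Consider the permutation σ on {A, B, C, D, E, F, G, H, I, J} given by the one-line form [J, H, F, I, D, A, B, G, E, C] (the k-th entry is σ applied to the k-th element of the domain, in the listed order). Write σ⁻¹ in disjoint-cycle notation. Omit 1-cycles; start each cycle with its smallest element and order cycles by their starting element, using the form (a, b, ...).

First write σ in disjoint cycles: (A, J, C, F)(B, H, G)(D, I, E).
The inverse reverses every cycle; in canonical form, σ⁻¹ = (A, F, C, J)(B, G, H)(D, E, I).

(A, F, C, J)(B, G, H)(D, E, I)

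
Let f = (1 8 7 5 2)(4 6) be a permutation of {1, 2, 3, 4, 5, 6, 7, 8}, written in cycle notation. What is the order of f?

10

The disjoint cycles have lengths 5, 2, 1.
The order is lcm(5, 2) = 10.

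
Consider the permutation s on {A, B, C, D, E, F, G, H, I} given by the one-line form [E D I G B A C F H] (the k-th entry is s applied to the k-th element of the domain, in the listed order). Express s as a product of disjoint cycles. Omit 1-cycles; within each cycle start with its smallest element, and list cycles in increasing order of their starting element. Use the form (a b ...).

From A: A → E → B → D → G → C → I → H → F → A, closing the cycle (A E B D G C I H F).
Repeating from the next unused element and collecting all non-trivial cycles gives (A E B D G C I H F).

(A E B D G C I H F)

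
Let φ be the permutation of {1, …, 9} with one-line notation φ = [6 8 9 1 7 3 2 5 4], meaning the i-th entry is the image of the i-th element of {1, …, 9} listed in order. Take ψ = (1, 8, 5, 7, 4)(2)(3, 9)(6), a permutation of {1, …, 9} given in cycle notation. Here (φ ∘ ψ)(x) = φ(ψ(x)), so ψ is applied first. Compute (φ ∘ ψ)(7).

1

(φ ∘ ψ)(7) = φ(ψ(7)). ψ(7) = 4, then φ(4) = 1. So (φ ∘ ψ)(7) = 1.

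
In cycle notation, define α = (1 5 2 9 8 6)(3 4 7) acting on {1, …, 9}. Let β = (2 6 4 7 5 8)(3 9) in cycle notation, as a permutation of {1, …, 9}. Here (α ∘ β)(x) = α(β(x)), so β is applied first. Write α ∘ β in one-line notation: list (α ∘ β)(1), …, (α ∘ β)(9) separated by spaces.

5 1 8 3 6 7 2 9 4

(α ∘ β)(x) = α(β(x)). Computing each image: α(β(1)) = α(1) = 5, α(β(2)) = α(6) = 1, α(β(3)) = α(9) = 8, α(β(4)) = α(7) = 3, α(β(5)) = α(8) = 6, α(β(6)) = α(4) = 7, α(β(7)) = α(5) = 2, α(β(8)) = α(2) = 9, α(β(9)) = α(3) = 4.
Hence α ∘ β = [5 1 8 3 6 7 2 9 4].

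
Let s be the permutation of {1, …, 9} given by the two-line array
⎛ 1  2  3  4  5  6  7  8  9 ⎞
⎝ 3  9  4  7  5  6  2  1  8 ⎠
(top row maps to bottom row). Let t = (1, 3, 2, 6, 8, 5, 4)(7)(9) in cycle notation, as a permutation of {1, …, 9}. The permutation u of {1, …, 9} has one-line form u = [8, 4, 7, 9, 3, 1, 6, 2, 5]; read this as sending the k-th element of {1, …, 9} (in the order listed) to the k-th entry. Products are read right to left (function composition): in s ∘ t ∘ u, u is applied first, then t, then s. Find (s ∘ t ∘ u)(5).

Apply the permutations in order: u(5) = 3, then t(3) = 2, then s(2) = 9. So (s ∘ t ∘ u)(5) = 9.

9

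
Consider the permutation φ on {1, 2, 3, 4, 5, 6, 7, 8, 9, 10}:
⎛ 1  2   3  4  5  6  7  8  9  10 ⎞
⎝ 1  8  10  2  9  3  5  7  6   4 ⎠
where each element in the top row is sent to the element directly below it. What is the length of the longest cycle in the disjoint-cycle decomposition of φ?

Decomposing into disjoint cycles gives (2 8 7 5 9 6 3 10 4); the longest has length 9.

9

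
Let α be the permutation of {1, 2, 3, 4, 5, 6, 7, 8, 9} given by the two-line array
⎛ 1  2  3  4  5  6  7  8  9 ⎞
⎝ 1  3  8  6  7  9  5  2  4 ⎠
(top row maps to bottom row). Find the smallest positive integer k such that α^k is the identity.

6

The disjoint-cycle form of α has cycle lengths 3, 3, 2, 1.
The order is lcm(3, 3, 2) = 6.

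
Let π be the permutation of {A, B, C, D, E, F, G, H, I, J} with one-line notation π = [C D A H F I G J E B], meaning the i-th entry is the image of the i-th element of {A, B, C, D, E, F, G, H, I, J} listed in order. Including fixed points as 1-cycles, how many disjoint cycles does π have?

The cycle decomposition is (A C)(B D H J)(E F I)(G), which has 4 cycles (counting 1-cycles).

4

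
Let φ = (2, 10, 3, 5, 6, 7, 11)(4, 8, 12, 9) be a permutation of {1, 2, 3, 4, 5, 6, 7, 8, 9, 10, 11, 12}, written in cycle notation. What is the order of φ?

28

The disjoint cycles have lengths 7, 4, 1.
Since disjoint cycles commute, ord(φ) = lcm(7, 4) = 28.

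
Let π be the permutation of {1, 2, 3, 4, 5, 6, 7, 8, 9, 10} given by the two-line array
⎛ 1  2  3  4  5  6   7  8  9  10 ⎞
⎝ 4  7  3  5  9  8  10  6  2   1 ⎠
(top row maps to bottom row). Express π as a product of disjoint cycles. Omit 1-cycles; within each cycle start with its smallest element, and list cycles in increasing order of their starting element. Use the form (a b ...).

(1 4 5 9 2 7 10)(6 8)

From 1: 1 → 4 → 5 → 9 → 2 → 7 → 10 → 1, closing the cycle (1 4 5 9 2 7 10).
Continuing from each remaining unvisited element yields (1 4 5 9 2 7 10)(6 8).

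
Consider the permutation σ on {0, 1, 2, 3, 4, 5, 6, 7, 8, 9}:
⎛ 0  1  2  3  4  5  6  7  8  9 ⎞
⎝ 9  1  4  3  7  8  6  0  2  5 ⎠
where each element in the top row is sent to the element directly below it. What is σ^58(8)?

4

Tracing 8 → 2 → … returns to 8 after 7 steps, so 8 lies in a 7-cycle (0 9 5 8 2 4 7).
On a 7-cycle, σ^7 is the identity, so σ^58 = σ^2 there (58 ≡ 2 mod 7).
Stepping 2 places around the cycle: 8 → 2 → 4.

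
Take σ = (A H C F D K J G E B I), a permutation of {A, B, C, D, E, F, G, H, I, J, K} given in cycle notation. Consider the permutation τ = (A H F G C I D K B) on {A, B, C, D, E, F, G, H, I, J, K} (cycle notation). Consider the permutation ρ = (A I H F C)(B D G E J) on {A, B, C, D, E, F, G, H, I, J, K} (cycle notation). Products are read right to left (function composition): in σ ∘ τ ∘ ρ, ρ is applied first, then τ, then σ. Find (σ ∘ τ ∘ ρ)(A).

(σ ∘ τ ∘ ρ)(A) = σ(τ(ρ(A))). ρ(A) = I, then τ(I) = D, then σ(D) = K, so the result is K.

K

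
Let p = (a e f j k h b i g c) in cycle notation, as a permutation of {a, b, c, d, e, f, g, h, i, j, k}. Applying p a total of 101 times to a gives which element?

e

a lies in the 10-cycle (a e f j k h b i g c).
Powers repeat with period 10 on this cycle, and 101 mod 10 = 1, so p^101(a) = p^1(a).
Stepping 1 place around the cycle: a → e.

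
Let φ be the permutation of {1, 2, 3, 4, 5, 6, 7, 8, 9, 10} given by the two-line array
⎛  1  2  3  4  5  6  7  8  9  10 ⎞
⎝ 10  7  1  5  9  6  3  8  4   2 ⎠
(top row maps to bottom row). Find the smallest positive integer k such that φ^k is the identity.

Writing φ as disjoint cycles, the cycle lengths are 5, 3, 1, 1.
Since disjoint cycles commute, ord(φ) = lcm(5, 3) = 15.

15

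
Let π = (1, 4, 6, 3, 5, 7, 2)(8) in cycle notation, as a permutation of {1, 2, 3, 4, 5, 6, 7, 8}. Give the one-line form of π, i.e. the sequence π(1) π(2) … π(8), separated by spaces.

4 1 5 6 7 3 2 8

Reading each image from the cycles: 1→4, 2→1, 3→5, 4→6, 5→7, 6→3, 7→2, 8→8.
So the one-line form is 4 1 5 6 7 3 2 8.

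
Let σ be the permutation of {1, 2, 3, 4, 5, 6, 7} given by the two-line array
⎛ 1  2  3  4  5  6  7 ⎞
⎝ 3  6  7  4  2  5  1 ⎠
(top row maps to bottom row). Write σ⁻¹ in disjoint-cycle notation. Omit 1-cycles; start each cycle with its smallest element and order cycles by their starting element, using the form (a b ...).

First write σ in disjoint cycles: (1 3 7)(2 6 5).
The inverse reverses every cycle; in canonical form, σ⁻¹ = (1 7 3)(2 5 6).

(1 7 3)(2 5 6)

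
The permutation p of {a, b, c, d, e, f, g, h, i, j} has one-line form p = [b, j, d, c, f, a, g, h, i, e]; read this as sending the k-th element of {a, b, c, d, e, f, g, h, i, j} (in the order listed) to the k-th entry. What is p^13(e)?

Tracing e → f → … returns to e after 5 steps, so e lies in a 5-cycle (a, b, j, e, f).
Since the cycle has length 5, p^13 acts on it the same as p^3 (13 mod 5 = 3).
Advancing 3 steps from e: e → f → a → b.

b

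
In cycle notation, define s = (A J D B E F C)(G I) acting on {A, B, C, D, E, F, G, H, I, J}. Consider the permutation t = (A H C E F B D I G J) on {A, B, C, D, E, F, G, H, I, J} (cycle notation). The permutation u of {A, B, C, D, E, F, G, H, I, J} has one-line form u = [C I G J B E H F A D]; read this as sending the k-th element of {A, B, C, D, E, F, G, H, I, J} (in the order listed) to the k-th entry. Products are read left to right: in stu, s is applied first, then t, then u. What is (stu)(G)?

H

Chase G: s(G) = I; t(I) = G; u(G) = H. Hence (stu)(G) = H.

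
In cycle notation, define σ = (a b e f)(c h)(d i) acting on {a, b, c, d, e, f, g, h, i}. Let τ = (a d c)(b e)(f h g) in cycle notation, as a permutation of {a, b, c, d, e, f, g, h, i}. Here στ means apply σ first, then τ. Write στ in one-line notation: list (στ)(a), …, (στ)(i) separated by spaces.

(στ)(x) = τ(σ(x)). Computing each image: τ(σ(a)) = τ(b) = e, τ(σ(b)) = τ(e) = b, τ(σ(c)) = τ(h) = g, τ(σ(d)) = τ(i) = i, τ(σ(e)) = τ(f) = h, τ(σ(f)) = τ(a) = d, τ(σ(g)) = τ(g) = f, τ(σ(h)) = τ(c) = a, τ(σ(i)) = τ(d) = c.
Hence στ = [e b g i h d f a c].

e b g i h d f a c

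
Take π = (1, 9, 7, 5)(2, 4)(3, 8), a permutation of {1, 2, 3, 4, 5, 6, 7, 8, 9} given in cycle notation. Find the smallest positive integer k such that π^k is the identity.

4

The disjoint cycles have lengths 4, 2, 2, 1.
Since disjoint cycles commute, ord(π) = lcm(4, 2, 2) = 4.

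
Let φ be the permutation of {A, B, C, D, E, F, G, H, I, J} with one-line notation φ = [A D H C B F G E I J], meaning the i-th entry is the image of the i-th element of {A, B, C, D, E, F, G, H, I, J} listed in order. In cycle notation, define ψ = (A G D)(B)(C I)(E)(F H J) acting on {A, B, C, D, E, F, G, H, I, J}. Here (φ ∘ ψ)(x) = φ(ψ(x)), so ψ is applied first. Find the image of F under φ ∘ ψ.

(φ ∘ ψ)(F) = φ(ψ(F)). ψ(F) = H, then φ(H) = E. So (φ ∘ ψ)(F) = E.

E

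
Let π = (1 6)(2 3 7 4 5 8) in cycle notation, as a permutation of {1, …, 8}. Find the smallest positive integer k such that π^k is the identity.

6

The disjoint cycles have lengths 6, 2.
The order of π is the least common multiple of its cycle lengths: lcm(6, 2) = 6.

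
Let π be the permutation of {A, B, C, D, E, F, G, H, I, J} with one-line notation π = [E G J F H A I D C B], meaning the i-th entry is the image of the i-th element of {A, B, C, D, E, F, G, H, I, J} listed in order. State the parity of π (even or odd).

even

In disjoint-cycle form the cycle lengths are 5, 5.
A cycle is odd iff its length is even; π has 0 even-length cycles, so sgn(π) = (−1)^0 and π is even.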